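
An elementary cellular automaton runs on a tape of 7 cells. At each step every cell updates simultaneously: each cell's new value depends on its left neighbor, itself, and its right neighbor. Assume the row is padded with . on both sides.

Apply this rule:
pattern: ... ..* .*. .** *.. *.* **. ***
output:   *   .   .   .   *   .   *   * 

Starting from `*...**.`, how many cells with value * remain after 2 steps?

3

step 1: .**..**
step 2: ..**..*
count of *: 3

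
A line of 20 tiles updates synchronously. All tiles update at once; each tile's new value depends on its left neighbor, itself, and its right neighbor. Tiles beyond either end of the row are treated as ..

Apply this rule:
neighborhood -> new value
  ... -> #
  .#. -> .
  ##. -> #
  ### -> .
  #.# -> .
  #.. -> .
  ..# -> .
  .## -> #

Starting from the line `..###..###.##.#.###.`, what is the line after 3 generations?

##########.##...####

#.#.#..#.#.##...#.#.
...........##.#.....
##########.##...####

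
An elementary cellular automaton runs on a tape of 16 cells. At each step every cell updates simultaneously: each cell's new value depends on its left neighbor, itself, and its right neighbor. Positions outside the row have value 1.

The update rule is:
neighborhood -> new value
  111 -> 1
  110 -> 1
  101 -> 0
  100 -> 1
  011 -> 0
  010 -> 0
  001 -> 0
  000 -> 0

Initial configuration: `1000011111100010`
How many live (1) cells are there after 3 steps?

10

1100001111110000
1110000111111000
1111000011111100
count of 1: 10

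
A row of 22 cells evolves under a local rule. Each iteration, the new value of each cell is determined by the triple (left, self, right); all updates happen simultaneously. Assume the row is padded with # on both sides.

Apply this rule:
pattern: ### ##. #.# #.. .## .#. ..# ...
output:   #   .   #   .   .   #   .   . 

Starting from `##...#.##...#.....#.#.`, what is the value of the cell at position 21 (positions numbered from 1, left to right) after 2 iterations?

#

#....##.....#.....####
............#......###
position 21 holds #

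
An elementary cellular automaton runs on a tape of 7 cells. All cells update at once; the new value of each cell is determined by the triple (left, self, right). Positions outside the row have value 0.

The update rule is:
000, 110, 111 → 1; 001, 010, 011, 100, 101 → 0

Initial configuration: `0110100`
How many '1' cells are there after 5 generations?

2

0010001
1000100
0010001  (repeats generation 1; period 2)
generation 5: 0010001
count of 1: 2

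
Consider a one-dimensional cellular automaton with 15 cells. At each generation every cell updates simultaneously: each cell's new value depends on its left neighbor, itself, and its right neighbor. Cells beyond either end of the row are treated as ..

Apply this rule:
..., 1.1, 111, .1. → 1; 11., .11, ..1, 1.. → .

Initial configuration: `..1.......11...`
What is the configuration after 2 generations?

1111.111..11...

1.1.11111....11
1111.111..11...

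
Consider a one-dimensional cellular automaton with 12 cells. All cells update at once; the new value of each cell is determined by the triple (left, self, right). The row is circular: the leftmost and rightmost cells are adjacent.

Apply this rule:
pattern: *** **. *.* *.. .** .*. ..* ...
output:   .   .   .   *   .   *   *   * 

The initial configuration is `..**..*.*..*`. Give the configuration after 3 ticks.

**..***.****
..**........
**..********

**..********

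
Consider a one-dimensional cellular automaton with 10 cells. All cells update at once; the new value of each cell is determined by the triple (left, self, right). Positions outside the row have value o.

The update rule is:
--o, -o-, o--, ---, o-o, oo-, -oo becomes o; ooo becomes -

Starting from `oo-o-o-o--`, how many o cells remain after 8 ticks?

-ooooooooo
oo--------
-ooooooooo  (repeats tick 1; period 2)
tick 8: oo--------
count of o: 2

2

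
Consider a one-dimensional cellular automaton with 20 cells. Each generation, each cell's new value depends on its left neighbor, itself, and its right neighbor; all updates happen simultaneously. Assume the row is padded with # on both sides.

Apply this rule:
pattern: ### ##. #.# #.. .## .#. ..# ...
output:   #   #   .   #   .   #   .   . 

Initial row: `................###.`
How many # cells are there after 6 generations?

generation 1: #................##.
generation 2: ##................#.
generation 3: ###...............#.
generation 4: ####..............#.
generation 5: #####.............#.
generation 6: ######............#.
count of #: 7

7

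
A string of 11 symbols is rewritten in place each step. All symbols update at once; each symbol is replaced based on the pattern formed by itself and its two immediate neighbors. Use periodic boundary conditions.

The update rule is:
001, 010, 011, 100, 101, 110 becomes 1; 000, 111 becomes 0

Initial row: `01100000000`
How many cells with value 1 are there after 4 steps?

4

11110000000
10011000001
11111100011
00000110110
count of 1: 4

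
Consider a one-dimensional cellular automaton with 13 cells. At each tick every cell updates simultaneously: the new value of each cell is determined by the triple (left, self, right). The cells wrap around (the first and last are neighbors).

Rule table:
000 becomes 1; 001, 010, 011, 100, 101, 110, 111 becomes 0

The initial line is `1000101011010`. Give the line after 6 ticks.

tick 1: 0010000000000
tick 2: 1000111111111
tick 3: 0010000000000  (repeats tick 1; period 2)
tick 6: 1000111111111

1000111111111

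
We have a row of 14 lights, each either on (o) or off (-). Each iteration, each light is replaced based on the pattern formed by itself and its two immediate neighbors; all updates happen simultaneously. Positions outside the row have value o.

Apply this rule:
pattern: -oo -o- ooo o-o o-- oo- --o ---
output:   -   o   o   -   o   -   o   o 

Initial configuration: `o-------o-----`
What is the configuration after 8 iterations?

-ooooooooooooo
--oooooooooooo
oo-ooooooooooo
o---oooooooooo
-ooo-ooooooooo
--o---oooooooo
oooooo-ooooooo
ooooo---oooooo

ooooo---oooooo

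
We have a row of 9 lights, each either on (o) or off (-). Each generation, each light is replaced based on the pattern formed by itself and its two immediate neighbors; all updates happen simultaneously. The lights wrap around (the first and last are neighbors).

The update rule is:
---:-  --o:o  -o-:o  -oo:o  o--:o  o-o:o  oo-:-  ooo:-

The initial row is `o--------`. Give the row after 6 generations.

oooo-ooo-

oo------o
--o----oo
oooo--oo-
o---ooo-o
-o-oo--oo
oooo-ooo-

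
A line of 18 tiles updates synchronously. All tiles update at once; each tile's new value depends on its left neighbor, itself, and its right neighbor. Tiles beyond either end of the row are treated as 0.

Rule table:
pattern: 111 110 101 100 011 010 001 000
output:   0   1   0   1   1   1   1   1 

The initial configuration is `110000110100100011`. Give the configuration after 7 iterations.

111111110111111111

111111110111111111
100000010100000001
111111110111111111  (repeats iteration 1; period 2)
iteration 7: 111111110111111111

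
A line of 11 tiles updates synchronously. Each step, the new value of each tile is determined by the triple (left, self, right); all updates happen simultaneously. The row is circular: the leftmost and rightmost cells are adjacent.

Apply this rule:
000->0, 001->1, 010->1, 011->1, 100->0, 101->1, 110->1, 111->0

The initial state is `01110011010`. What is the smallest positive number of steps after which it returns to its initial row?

7

step 1: 11010111110
step 2: 11111100011
step 3: 00000100110
step 4: 00001101110
step 5: 00011111010
step 6: 00110001110
step 7: 01110011010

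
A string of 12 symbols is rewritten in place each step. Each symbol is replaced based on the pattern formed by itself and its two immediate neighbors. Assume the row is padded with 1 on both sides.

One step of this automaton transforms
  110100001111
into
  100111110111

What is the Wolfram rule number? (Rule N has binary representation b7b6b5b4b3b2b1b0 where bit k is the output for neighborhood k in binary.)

position 0: 111 → 1  (bit 7 = 1)
position 1: 110 → 0  (bit 6 = 0)
position 2: 101 → 0  (bit 5 = 0)
position 4: 100 → 1  (bit 4 = 1)
position 8: 011 → 0  (bit 3 = 0)
position 3: 010 → 1  (bit 2 = 1)
position 7: 001 → 1  (bit 1 = 1)
position 5: 000 → 1  (bit 0 = 1)
bits b7..b0 = 10010111 = 151

151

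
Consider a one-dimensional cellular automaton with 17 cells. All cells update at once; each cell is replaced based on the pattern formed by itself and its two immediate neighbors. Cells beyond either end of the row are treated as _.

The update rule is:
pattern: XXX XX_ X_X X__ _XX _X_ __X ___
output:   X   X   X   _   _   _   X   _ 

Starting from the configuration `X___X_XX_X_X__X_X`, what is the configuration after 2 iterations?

__X_X_X_XX__X_X__

___X_X_XX_X__X_X_
__X_X_X_XX__X_X__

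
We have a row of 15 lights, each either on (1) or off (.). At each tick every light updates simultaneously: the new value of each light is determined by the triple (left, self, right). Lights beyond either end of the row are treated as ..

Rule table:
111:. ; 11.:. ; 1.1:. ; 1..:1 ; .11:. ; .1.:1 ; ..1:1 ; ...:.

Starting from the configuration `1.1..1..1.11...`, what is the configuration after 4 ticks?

1.1111111...1..
1........1.111.
11......11....1
..1....1..1..11

..1....1..1..11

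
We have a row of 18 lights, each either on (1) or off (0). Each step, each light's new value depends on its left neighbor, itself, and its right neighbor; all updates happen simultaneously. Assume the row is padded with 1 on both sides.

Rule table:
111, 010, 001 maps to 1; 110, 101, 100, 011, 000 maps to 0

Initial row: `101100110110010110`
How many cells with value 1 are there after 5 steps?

4

000001000000110000
000011000001000001
000100000011000010
001100000100000110
010000001100001000
count of 1: 4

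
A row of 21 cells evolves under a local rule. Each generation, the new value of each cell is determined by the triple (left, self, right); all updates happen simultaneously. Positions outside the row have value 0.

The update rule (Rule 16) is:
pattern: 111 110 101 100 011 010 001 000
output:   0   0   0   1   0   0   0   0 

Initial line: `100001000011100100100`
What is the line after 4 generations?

000010000100000010010

generation 1: 010000100000010010010
generation 2: 001000010000001001001
generation 3: 000100001000000100100
generation 4: 000010000100000010010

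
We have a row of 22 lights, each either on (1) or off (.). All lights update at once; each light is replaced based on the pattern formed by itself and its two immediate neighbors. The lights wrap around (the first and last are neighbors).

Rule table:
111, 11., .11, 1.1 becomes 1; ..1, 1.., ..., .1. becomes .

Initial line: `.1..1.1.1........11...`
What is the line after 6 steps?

.....1.1.........11...
......1..........11...
.................11...
.................11...  (fixed point — unchanged through step 6)

.................11...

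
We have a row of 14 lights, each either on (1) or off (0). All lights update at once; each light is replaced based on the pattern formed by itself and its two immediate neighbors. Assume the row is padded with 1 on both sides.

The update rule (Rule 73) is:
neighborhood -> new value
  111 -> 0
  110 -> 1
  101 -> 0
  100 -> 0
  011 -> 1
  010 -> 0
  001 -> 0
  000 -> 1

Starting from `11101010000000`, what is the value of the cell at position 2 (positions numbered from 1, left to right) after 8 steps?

00100000111110
00001110100010
01101010001000
01100000100010
01101110001000
01101010100010
01100000001000
01101111100010
position 2 holds 1

1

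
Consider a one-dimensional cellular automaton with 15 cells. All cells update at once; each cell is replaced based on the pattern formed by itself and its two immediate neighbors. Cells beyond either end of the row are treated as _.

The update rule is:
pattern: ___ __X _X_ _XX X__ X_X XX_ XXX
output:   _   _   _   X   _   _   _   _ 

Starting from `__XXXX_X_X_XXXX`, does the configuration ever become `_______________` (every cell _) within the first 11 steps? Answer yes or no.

step 1: __X________X___
step 2: _______________
all cells are _ at step 2

yes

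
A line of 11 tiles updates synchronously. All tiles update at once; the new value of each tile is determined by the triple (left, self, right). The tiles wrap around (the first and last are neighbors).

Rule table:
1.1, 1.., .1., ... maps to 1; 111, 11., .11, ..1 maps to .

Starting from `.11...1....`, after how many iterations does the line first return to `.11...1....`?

...11.11111
11...1.....
..11.11111.
1...1.....1
.11.11111..
...1.....11
11.11111...
..1.....11.
1.11111...1
.1.....11..
.11111...11
1.....11...
11111...11.
.....11...1
1111...11.1
....11...1.
111...11.11
...11...1..
11...11.111
..11...1...
1...11.1111
.11...1....

22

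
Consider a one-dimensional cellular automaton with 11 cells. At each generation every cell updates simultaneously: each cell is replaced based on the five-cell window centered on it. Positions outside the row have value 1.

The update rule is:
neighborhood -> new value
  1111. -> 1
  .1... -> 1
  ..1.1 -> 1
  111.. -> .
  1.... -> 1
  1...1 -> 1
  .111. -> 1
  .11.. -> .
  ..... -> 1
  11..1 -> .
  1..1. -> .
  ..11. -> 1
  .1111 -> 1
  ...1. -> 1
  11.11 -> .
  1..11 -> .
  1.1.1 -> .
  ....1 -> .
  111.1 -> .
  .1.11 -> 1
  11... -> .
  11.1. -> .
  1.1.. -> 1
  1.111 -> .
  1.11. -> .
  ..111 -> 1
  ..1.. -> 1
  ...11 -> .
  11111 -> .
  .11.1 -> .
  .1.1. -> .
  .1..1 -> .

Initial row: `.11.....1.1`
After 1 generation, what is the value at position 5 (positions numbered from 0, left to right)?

1

....11.111.
position 5 holds 1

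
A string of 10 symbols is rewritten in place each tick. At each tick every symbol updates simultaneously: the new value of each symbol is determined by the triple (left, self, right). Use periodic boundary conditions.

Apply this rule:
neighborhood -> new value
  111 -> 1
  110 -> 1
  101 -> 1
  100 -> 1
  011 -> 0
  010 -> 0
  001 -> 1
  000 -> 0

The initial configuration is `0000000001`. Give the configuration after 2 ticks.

1000000010
0100000101

0100000101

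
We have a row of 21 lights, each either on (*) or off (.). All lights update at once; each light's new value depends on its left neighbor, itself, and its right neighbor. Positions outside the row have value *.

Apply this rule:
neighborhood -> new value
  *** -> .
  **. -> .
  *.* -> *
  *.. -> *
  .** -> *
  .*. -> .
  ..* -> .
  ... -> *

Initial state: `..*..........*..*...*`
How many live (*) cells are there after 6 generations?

9

*..*********..*..**.*
.*.*........*..*.*.**
*.*.*******..*..*.**.
.*.**......*..*..**.*
*.**.*****..*..*.*.**
.**.**....*..*..*.**.
count of *: 9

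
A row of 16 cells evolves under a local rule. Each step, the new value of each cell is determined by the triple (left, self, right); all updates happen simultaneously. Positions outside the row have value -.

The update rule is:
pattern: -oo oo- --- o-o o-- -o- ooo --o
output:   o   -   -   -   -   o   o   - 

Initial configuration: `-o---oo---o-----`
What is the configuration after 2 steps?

-o---o----o-----

-o---o----o-----
-o---o----o-----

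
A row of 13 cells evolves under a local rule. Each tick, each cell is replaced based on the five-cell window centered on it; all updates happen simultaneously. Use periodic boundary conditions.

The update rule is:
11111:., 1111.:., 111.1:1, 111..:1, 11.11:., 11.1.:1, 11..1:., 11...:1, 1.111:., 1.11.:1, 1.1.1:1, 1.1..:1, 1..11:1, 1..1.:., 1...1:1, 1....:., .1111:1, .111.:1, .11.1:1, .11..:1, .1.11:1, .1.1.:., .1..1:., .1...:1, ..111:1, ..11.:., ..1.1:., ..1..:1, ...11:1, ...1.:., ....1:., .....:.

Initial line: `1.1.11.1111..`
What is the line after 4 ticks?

.1....1....11

tick 1: ..1111..1.1..
tick 2: .111.1....11.
tick 3: 1111111..1.1.
tick 4: .1....1....11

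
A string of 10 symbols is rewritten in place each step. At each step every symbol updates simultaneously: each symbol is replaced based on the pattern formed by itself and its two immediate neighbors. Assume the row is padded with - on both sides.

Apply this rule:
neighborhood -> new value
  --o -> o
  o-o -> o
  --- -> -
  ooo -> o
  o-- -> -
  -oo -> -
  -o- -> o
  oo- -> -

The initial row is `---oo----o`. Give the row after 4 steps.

step 1: --o-----oo
step 2: -oo----o--
step 3: o-----oo--
step 4: o----o----

o----o----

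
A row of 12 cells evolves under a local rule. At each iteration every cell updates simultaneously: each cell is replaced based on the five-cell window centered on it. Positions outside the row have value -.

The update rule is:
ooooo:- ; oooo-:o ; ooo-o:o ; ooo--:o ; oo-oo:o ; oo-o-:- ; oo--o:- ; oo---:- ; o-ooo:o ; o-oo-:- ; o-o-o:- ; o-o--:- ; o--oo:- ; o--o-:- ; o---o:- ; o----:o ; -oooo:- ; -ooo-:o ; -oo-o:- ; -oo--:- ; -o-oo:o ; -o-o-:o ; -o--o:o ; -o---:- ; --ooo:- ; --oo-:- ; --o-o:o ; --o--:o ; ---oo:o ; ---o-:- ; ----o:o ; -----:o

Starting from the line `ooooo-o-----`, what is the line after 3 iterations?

---oo---oooo
ooo----o--oo
-oo-oo-oo---

-oo-oo-oo---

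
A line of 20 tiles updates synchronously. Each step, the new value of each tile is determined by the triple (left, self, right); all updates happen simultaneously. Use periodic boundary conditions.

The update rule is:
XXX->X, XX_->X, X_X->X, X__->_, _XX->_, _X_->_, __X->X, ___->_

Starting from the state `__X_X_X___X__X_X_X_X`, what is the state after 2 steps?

step 1: _X_X_X___X__X_X_X_X_
step 2: X_X_X___X__X_X_X_X__

X_X_X___X__X_X_X_X__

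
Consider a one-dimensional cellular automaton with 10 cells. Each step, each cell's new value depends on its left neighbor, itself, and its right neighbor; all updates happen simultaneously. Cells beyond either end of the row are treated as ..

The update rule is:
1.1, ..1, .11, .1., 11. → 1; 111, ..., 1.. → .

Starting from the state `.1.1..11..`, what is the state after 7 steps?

1..11111..

1111.111..
1..111.1..
1.11.111..
111111.1..
1....111..
1...11.1..
1..11111..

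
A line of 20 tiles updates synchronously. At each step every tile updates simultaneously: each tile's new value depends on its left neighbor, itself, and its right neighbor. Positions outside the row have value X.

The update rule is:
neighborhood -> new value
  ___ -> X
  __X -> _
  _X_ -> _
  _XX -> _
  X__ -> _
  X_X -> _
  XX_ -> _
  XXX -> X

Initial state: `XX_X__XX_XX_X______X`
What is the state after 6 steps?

X_____________XXXX__
__XXXXXXXXXXX__XX___
___XXXXXXXXX______X_
_X__XXXXXXX__XXXX___
_____XXXXX____XX__X_
_XXX__XXX__XX_______

_XXX__XXX__XX_______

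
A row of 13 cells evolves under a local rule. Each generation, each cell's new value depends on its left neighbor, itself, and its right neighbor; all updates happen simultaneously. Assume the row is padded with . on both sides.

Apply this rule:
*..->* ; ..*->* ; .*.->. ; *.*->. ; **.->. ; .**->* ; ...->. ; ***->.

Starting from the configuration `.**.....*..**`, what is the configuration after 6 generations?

*...**..*.*..

generation 1: **.*...*.***.
generation 2: *...*.*..*..*
generation 3: .*.*...**.**.
generation 4: *...*.**..*.*
generation 5: .*.*..*.**...
generation 6: *...**..*.*..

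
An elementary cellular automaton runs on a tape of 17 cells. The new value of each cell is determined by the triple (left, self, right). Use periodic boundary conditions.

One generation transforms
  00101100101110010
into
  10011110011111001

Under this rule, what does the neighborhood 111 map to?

1

At position 11 the neighborhood is 111; the next row has 1 there.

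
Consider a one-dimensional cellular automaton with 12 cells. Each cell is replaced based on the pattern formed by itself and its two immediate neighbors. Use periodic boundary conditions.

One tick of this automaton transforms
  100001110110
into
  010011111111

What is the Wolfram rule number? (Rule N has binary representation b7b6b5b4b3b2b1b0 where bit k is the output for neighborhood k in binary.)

position 6: 111 → 1  (bit 7 = 1)
position 7: 110 → 1  (bit 6 = 1)
position 8: 101 → 1  (bit 5 = 1)
position 1: 100 → 1  (bit 4 = 1)
position 5: 011 → 1  (bit 3 = 1)
position 0: 010 → 0  (bit 2 = 0)
position 4: 001 → 1  (bit 1 = 1)
position 2: 000 → 0  (bit 0 = 0)
bits b7..b0 = 11111010 = 250

250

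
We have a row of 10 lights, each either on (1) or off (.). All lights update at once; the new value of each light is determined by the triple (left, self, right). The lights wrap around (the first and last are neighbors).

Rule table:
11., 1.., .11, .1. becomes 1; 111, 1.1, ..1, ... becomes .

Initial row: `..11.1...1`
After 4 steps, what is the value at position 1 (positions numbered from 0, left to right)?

step 1: 1.11.11..1
step 2: 1.11.111.1
step 3: 1.11.1.1.1
step 4: 1.11.1.1.1
position 1 holds .

.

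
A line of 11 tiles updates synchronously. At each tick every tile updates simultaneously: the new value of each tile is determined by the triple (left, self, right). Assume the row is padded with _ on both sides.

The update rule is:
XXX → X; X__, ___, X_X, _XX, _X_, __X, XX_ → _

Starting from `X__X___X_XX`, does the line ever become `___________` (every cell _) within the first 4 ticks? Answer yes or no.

yes

___________
all cells are _ at tick 1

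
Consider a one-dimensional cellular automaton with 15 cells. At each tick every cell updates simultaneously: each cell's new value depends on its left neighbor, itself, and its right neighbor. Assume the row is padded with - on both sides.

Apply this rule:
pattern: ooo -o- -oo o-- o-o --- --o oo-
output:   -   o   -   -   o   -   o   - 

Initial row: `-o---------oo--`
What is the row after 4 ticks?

-------oo------

oo--------o----
---------oo----
--------o------
-------oo------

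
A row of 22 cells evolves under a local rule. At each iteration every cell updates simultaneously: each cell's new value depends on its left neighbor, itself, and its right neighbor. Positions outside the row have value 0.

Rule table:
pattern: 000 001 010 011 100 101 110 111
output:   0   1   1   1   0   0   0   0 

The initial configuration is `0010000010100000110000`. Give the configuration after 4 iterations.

iteration 1: 0110000110100001100000
iteration 2: 1100001100100011000000
iteration 3: 1000011001100110000000
iteration 4: 1000110011001100000000

1000110011001100000000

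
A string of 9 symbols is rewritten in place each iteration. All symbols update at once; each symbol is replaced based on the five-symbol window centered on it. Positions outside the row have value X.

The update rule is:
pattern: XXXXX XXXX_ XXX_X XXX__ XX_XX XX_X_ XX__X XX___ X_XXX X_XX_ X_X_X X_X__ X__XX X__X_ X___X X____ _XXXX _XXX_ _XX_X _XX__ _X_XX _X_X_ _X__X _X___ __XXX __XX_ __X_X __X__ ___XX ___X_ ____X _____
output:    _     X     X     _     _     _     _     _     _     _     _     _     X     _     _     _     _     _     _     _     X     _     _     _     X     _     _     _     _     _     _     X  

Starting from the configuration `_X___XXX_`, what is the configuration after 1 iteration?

_____X_X_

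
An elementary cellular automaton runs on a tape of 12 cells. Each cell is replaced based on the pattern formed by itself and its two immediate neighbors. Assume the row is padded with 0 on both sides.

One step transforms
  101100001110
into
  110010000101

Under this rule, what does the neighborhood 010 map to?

At position 0 the neighborhood is 010; the next row has 1 there.

1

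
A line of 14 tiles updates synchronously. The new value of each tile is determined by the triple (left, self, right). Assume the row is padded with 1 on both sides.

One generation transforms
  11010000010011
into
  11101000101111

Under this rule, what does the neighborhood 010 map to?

At position 3 the neighborhood is 010; the next row has 0 there.

0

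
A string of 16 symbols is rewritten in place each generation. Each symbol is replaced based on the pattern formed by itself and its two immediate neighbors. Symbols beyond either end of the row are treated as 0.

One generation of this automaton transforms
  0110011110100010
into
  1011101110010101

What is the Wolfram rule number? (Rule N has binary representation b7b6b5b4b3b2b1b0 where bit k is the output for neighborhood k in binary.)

210

position 6: 111 → 1  (bit 7 = 1)
position 2: 110 → 1  (bit 6 = 1)
position 9: 101 → 0  (bit 5 = 0)
position 3: 100 → 1  (bit 4 = 1)
position 1: 011 → 0  (bit 3 = 0)
position 10: 010 → 0  (bit 2 = 0)
position 0: 001 → 1  (bit 1 = 1)
position 12: 000 → 0  (bit 0 = 0)
bits b7..b0 = 11010010 = 210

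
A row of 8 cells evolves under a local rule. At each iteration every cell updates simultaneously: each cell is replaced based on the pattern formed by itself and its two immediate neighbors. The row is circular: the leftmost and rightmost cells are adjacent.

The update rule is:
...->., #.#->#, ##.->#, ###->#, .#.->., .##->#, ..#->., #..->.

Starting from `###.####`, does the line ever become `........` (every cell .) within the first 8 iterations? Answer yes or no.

########
########  (fixed point — unchanged through iteration 8)
iteration 8 is ########, still not uniform .

no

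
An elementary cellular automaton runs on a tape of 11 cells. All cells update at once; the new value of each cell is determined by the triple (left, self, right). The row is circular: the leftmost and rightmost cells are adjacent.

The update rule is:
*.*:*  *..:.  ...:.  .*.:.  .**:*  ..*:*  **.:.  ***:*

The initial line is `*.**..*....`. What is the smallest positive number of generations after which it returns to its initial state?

.**..*....*
**..*....*.
*..*....*.*
..*....*.**
.*....*.**.
*....*.**..
....*.**..*
...*.**..*.
..*.**..*..
.*.**..*...
*.**..*....

11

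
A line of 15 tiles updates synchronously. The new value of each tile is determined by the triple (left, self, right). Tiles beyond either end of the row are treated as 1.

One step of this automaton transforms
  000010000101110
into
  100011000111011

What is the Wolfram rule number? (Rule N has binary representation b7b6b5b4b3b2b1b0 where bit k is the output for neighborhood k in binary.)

position 12: 111 → 0  (bit 7 = 0)
position 13: 110 → 1  (bit 6 = 1)
position 10: 101 → 1  (bit 5 = 1)
position 0: 100 → 1  (bit 4 = 1)
position 11: 011 → 1  (bit 3 = 1)
position 4: 010 → 1  (bit 2 = 1)
position 3: 001 → 0  (bit 1 = 0)
position 1: 000 → 0  (bit 0 = 0)
bits b7..b0 = 01111100 = 124

124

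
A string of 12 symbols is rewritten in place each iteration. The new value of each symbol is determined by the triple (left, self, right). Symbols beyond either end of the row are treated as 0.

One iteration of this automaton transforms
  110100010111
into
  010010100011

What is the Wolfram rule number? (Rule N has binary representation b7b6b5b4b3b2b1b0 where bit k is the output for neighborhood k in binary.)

210

position 10: 111 → 1  (bit 7 = 1)
position 1: 110 → 1  (bit 6 = 1)
position 2: 101 → 0  (bit 5 = 0)
position 4: 100 → 1  (bit 4 = 1)
position 0: 011 → 0  (bit 3 = 0)
position 3: 010 → 0  (bit 2 = 0)
position 6: 001 → 1  (bit 1 = 1)
position 5: 000 → 0  (bit 0 = 0)
bits b7..b0 = 11010010 = 210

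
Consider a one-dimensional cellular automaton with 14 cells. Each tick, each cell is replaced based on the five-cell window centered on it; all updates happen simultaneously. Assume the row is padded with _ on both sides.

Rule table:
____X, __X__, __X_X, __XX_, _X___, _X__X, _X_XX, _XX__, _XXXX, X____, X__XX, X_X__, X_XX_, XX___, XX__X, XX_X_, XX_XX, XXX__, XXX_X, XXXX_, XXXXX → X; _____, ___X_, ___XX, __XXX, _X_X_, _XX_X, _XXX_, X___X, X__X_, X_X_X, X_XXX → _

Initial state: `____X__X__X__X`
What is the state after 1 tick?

__X_XX_XX_XX_X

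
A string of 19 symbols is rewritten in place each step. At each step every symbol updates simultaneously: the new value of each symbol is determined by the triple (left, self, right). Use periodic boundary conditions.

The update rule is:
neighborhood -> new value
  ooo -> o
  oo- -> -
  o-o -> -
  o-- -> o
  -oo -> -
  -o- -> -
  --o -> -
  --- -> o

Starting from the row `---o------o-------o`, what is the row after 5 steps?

--o--o---o--oo---oo

oo--ooooo--oooooo--
--o--ooo-o--oooo-o-
o--o--o---o--oo---o
-o--o--oo--o---oo--
--o--o---o--oo---oo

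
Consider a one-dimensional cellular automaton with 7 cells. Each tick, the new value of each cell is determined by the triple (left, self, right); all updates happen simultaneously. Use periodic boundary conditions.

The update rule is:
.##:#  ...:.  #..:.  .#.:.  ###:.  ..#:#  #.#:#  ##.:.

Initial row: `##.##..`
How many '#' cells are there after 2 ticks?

4

#.##..#
.##..##
count of #: 4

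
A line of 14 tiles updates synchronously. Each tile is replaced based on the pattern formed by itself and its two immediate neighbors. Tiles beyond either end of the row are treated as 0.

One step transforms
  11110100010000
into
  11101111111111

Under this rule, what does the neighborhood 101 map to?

At position 4 the neighborhood is 101; the next row has 1 there.

1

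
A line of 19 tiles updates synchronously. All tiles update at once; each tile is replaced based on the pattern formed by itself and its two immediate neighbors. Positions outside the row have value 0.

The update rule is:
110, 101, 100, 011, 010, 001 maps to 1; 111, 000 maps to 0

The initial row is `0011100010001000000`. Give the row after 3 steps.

1000000111011111000

0110110111011100000
1111111101110110000
1000000111011111000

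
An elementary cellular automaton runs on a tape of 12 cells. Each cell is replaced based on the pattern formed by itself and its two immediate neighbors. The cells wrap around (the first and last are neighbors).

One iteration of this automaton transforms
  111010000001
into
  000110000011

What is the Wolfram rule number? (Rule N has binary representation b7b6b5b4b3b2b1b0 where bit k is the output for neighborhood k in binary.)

46

position 0: 111 → 0  (bit 7 = 0)
position 2: 110 → 0  (bit 6 = 0)
position 3: 101 → 1  (bit 5 = 1)
position 5: 100 → 0  (bit 4 = 0)
position 11: 011 → 1  (bit 3 = 1)
position 4: 010 → 1  (bit 2 = 1)
position 10: 001 → 1  (bit 1 = 1)
position 6: 000 → 0  (bit 0 = 0)
bits b7..b0 = 00101110 = 46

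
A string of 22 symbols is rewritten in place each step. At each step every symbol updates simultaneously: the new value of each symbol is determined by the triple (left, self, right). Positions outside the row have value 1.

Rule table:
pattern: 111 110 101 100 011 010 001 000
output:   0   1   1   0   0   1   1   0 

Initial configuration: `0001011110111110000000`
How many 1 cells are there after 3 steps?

step 1: 0011100011000010000001
step 2: 0100100101000110000010
step 3: 1101101111001010000111
count of 1: 13

13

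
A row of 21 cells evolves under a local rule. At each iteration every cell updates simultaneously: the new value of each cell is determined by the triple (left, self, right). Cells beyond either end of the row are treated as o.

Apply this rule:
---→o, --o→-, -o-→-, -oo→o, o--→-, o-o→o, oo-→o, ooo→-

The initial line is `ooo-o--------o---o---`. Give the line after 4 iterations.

--oo--oooooo---o---o-
--oo--o----o-o---o--o
--oo----oo--o--o----o
--oo-oo-oo-------oo-o

--oo-oo-oo-------oo-o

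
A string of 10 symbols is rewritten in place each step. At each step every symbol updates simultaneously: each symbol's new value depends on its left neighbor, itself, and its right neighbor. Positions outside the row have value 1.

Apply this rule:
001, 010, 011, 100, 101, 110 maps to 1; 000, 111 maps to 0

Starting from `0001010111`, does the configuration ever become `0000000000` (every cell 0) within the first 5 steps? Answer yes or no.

yes

step 1: 1011111100
step 2: 1110000111
step 3: 0011001100
step 4: 1111111111
step 5: 0000000000
all cells are 0 at step 5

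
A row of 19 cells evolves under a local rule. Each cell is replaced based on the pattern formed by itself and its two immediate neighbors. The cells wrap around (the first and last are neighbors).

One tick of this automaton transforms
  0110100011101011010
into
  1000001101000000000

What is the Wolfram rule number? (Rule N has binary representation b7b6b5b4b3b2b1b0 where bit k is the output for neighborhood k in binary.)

131

position 9: 111 → 1  (bit 7 = 1)
position 2: 110 → 0  (bit 6 = 0)
position 3: 101 → 0  (bit 5 = 0)
position 5: 100 → 0  (bit 4 = 0)
position 1: 011 → 0  (bit 3 = 0)
position 4: 010 → 0  (bit 2 = 0)
position 0: 001 → 1  (bit 1 = 1)
position 6: 000 → 1  (bit 0 = 1)
bits b7..b0 = 10000011 = 131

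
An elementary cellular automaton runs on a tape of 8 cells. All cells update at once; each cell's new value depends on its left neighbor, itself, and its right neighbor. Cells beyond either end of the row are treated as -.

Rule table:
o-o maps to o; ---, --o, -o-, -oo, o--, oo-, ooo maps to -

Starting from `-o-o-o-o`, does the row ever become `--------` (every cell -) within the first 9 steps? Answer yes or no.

step 1: --o-o-o-
step 2: ---o-o--
step 3: ----o---
step 4: --------
all cells are - at step 4

yes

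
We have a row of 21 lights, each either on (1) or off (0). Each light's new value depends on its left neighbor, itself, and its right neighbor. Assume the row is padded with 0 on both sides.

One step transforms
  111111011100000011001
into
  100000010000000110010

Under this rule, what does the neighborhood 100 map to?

At position 10 the neighborhood is 100; the next row has 0 there.

0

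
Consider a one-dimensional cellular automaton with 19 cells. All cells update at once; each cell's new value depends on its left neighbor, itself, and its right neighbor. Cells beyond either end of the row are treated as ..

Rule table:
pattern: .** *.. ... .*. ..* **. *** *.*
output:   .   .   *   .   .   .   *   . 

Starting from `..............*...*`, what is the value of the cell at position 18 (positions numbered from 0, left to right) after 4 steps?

step 1: *************...*..
step 2: .***********..*...*
step 3: ..*********.....*..
step 4: *..*******..***...*
position 18 holds *

*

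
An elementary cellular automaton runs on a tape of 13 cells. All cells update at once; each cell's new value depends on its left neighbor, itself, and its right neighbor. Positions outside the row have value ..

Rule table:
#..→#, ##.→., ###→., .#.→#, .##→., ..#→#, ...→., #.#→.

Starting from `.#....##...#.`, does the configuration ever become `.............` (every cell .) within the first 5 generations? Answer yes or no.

###..#..#.###
...######....
..#......#...
.###....###..
#...#..#...#.
generation 5 is #...#..#...#., still not uniform .

no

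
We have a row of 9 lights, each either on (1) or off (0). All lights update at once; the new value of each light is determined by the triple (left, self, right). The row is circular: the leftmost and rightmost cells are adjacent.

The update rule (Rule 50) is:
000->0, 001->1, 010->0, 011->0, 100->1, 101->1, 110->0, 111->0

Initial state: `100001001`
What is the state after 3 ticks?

010010110

010010110
101101001
010010110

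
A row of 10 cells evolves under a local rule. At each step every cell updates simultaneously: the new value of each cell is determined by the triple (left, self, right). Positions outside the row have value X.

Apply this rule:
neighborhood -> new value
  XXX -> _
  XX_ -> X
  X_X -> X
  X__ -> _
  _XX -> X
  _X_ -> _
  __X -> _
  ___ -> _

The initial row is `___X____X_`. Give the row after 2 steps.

_________X
_________X

_________X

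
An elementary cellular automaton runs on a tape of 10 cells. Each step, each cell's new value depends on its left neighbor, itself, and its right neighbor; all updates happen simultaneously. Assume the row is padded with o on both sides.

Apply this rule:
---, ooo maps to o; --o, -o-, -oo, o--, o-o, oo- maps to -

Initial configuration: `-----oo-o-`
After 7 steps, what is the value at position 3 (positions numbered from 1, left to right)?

-ooo------
--o--oooo-
------oo--
-oooo-----
--oo--ooo-
-------o--
-ooooo----
position 3 holds o

o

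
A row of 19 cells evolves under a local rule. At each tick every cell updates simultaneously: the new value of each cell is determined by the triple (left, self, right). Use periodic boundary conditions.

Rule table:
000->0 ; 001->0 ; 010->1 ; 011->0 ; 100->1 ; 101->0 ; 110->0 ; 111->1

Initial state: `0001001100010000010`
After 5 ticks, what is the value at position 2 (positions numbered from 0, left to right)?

1

tick 1: 0001100010011000011
tick 2: 1000010011000100000
tick 3: 1100011000100110000
tick 4: 0010000100110001000
tick 5: 0011000110001001100
position 2 holds 1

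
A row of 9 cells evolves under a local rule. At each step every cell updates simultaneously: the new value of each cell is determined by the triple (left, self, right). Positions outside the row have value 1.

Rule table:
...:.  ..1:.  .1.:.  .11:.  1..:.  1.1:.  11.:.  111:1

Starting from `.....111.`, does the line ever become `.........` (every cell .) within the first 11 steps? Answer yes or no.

yes

......1..
.........
all cells are . at step 2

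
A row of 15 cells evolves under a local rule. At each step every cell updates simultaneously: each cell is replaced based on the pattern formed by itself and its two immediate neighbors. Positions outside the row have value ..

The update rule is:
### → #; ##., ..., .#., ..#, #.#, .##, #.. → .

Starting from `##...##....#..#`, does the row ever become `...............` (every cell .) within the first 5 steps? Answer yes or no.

yes

step 1: ...............
all cells are . at step 1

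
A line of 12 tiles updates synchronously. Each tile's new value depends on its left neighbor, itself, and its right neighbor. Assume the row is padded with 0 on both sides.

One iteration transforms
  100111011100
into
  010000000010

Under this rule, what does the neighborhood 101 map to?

At position 6 the neighborhood is 101; the next row has 0 there.

0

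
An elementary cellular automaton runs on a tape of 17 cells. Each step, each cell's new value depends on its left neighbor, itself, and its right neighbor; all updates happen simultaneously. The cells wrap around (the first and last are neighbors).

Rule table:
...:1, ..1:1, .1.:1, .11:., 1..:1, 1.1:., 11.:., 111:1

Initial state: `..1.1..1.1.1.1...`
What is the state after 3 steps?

111.1111.1.1.1111
11...11..1.1..111
1.111..111.111.11

1.111..111.111.11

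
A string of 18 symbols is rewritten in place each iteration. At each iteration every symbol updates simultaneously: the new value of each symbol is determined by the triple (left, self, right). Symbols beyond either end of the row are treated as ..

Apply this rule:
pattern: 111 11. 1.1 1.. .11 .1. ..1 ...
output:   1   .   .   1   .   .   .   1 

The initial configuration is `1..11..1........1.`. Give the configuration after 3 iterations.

.1...1..1111111..1
..11..1..11111.1..
1...1..1..111...11

1...1..1..111...11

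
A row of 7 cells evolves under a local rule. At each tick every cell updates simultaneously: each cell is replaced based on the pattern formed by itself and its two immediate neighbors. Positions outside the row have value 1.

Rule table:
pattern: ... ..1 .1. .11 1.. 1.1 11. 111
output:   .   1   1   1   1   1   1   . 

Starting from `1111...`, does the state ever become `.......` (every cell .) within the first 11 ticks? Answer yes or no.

...11.1
1.11111
111....
..11..1
1111111
.......
all cells are . at tick 6

yes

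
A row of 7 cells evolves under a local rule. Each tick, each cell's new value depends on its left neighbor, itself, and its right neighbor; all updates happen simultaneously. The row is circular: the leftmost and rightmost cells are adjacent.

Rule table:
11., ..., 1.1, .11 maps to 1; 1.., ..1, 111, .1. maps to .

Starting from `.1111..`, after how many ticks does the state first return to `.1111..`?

14

.1..1.1
1....1.
..11..1
..11...
1.11.11
111111.
1....11
1.11.1.
.1111.1
11..11.
11..111
.1..1..
......1
.1111..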